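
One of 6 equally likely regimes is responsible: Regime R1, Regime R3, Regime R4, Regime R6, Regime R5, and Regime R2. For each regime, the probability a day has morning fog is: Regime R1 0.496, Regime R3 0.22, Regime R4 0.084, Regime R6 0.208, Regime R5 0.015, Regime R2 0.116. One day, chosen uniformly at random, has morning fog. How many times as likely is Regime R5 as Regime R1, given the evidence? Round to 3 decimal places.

With a uniform prior (1/6 each), posterior ∝ likelihood:
  Regime R1: 0.496
  Regime R3: 0.22
  Regime R4: 0.084
  Regime R6: 0.208
  Regime R5: 0.015
  Regime R2: 0.116
Total = 1.139.
The ratio is 0.015 / 0.496 (the normalizer cancels) = 0.030.

0.030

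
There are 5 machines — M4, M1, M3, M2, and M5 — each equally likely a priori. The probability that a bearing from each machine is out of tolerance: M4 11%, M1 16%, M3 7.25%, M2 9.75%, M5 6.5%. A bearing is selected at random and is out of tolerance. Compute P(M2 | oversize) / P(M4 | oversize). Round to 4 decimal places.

0.8864

With a uniform prior (1/5 each), posterior ∝ likelihood:
  M4: 0.11
  M1: 0.16
  M3: 0.0725
  M2: 0.0975
  M5: 0.065
Total = 0.505.
The ratio is 0.0975 / 0.11 (the normalizer cancels) = 0.8864.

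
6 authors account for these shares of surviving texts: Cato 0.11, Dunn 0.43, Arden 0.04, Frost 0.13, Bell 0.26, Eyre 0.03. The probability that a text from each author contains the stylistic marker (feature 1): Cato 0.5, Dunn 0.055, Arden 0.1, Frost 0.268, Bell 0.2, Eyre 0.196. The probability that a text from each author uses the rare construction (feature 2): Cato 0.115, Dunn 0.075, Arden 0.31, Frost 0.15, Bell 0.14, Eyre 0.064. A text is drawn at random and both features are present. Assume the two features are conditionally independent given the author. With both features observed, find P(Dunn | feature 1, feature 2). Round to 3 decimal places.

0.080

Prior × likelihood for each hypothesis:
  Cato: 0.11 × 0.5 × 0.115 = 0.006325
  Dunn: 0.43 × 0.055 × 0.075 = 0.00177375
  Arden: 0.04 × 0.1 × 0.31 = 0.00124
  Frost: 0.13 × 0.268 × 0.15 = 0.005226
  Bell: 0.26 × 0.2 × 0.14 = 0.00728
  Eyre: 0.03 × 0.196 × 0.064 = 0.00037632
Normalizing constant = 0.02222107.
P(Dunn | evidence) = 0.00177375 / 0.02222107 ≈ 0.080.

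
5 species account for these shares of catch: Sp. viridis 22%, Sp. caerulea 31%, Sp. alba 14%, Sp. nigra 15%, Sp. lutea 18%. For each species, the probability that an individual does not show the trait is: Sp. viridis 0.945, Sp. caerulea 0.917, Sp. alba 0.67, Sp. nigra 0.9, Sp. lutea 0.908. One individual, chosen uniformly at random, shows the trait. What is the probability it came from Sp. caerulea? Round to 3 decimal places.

Taking complements, P(trait | each) = Sp. viridis 0.055, Sp. caerulea 0.083, Sp. alba 0.33, Sp. nigra 0.1, Sp. lutea 0.092.
Compute prior × likelihood for every hypothesis:
  Sp. viridis: 0.22 × 0.055 = 0.0121
  Sp. caerulea: 0.31 × 0.083 = 0.02573
  Sp. alba: 0.14 × 0.33 = 0.0462
  Sp. nigra: 0.15 × 0.1 = 0.015
  Sp. lutea: 0.18 × 0.092 = 0.01656
Normalizing constant = 0.11559.
P(Sp. caerulea | evidence) = 0.02573 / 0.11559 ≈ 0.223.

0.223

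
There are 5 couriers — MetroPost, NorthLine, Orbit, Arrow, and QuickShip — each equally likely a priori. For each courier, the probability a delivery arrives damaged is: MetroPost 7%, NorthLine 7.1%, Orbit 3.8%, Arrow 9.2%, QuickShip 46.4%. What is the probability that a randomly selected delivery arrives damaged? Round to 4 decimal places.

With a uniform prior (1/5 each), posterior ∝ likelihood:
  MetroPost: 0.07
  NorthLine: 0.071
  Orbit: 0.038
  Arrow: 0.092
  QuickShip: 0.464
P(damaged) = (1/5) × (0.07 + 0.071 + 0.038 + 0.092 + 0.464) = 0.735/5 ≈ 0.1470.

0.1470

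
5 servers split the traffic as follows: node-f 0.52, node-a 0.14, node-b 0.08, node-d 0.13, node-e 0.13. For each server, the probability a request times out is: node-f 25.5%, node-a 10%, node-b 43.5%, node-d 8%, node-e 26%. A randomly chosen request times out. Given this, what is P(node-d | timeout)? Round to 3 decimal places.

0.046

Prior × likelihood for each hypothesis:
  node-f: 0.52 × 0.255 = 0.1326
  node-a: 0.14 × 0.1 = 0.014
  node-b: 0.08 × 0.435 = 0.0348
  node-d: 0.13 × 0.08 = 0.0104
  node-e: 0.13 × 0.26 = 0.0338
Sum = 0.2256.
P(node-d | evidence) = 0.0104 / 0.2256 ≈ 0.046.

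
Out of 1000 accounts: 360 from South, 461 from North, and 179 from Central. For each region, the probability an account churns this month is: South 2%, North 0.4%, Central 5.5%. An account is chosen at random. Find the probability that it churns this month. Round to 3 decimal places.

Prior × likelihood for each hypothesis:
  South: 0.36 × 0.02 = 0.0072
  North: 0.461 × 0.004 = 0.001844
  Central: 0.179 × 0.055 = 0.009845
P(churn) = 0.0072 + 0.001844 + 0.009845 = 0.018889 → 0.019.

0.019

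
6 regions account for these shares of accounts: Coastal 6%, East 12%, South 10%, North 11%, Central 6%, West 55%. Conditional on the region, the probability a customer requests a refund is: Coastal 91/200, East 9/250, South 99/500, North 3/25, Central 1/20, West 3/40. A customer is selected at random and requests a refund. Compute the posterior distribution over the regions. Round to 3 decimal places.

Prior × likelihood for each hypothesis:
  Coastal: 0.06 × 0.455 = 0.0273
  East: 0.12 × 0.036 = 0.00432
  South: 0.1 × 0.198 = 0.0198
  North: 0.11 × 0.12 = 0.0132
  Central: 0.06 × 0.05 = 0.003
  West: 0.55 × 0.075 = 0.04125
Normalizing constant = 0.10887.
P(Coastal | refund) = 0.0273/0.10887 ≈ 0.251
P(East | refund) = 0.00432/0.10887 ≈ 0.040
P(South | refund) = 0.0198/0.10887 ≈ 0.182
P(North | refund) = 0.0132/0.10887 ≈ 0.121
P(Central | refund) = 0.003/0.10887 ≈ 0.028
P(West | refund) = 0.04125/0.10887 ≈ 0.379
(Check: 0.251+0.040+0.182+0.121+0.028+0.379 = 1.001.)

Coastal 0.251, East 0.040, South 0.182, North 0.121, Central 0.028, West 0.379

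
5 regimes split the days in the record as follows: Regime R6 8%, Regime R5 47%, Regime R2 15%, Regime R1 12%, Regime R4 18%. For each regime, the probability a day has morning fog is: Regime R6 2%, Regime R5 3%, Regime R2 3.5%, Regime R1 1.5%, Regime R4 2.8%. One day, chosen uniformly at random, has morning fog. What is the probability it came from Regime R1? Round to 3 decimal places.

Unnormalized posteriors (prior × likelihood):
  Regime R6: 0.08 × 0.02 = 0.0016
  Regime R5: 0.47 × 0.03 = 0.0141
  Regime R2: 0.15 × 0.035 = 0.00525
  Regime R1: 0.12 × 0.015 = 0.0018
  Regime R4: 0.18 × 0.028 = 0.00504
Total = 0.02779.
P(Regime R1 | evidence) = 0.0018 / 0.02779 ≈ 0.065.

0.065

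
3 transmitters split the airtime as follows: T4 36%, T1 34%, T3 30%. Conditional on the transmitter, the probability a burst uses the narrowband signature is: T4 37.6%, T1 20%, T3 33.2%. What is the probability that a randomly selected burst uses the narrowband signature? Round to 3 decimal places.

0.303

By Bayes' rule, posterior ∝ prior × likelihood:
  T4: 0.36 × 0.376 = 0.13536
  T1: 0.34 × 0.2 = 0.068
  T3: 0.3 × 0.332 = 0.0996
P(narrowband) = 0.13536 + 0.068 + 0.0996 = 0.30296 → 0.303.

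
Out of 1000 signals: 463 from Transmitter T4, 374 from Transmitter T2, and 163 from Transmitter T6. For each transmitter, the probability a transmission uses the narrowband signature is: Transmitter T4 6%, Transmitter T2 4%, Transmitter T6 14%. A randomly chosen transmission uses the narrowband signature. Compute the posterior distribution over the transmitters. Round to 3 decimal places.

Transmitter T4 0.424, Transmitter T2 0.228, Transmitter T6 0.348

Compute prior × likelihood for every hypothesis:
  Transmitter T4: 0.463 × 0.06 = 0.02778
  Transmitter T2: 0.374 × 0.04 = 0.01496
  Transmitter T6: 0.163 × 0.14 = 0.02282
Normalizing constant = 0.06556.
P(Transmitter T4 | narrowband) = 0.02778/0.06556 ≈ 0.424
P(Transmitter T2 | narrowband) = 0.01496/0.06556 ≈ 0.228
P(Transmitter T6 | narrowband) = 0.02282/0.06556 ≈ 0.348
(Check: 0.424+0.228+0.348 = 1.000.)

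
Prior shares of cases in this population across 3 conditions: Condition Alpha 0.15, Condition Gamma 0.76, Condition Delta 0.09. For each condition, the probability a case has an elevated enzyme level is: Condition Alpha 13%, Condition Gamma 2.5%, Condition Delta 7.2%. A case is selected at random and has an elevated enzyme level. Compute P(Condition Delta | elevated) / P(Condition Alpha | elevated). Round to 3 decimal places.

0.332

By Bayes' rule, posterior ∝ prior × likelihood:
  Condition Alpha: 0.15 × 0.13 = 0.0195
  Condition Gamma: 0.76 × 0.025 = 0.019
  Condition Delta: 0.09 × 0.072 = 0.00648
Sum = 0.04498.
The ratio is 0.00648 / 0.0195 (the normalizer cancels) = 0.332.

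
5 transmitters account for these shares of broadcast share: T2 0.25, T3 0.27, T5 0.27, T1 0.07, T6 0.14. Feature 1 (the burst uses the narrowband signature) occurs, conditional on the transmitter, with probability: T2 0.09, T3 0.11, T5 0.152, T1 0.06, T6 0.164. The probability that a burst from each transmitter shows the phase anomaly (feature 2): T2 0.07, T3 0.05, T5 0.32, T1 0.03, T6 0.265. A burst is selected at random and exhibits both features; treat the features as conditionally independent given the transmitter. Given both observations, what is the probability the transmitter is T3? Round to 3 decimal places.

0.066

Prior × likelihood for each hypothesis:
  T2: 0.25 × 0.09 × 0.07 = 0.001575
  T3: 0.27 × 0.11 × 0.05 = 0.001485
  T5: 0.27 × 0.152 × 0.32 = 0.0131328
  T1: 0.07 × 0.06 × 0.03 = 0.000126
  T6: 0.14 × 0.164 × 0.265 = 0.0060844
Total = 0.0224032.
P(T3 | evidence) = 0.001485 / 0.0224032 ≈ 0.066.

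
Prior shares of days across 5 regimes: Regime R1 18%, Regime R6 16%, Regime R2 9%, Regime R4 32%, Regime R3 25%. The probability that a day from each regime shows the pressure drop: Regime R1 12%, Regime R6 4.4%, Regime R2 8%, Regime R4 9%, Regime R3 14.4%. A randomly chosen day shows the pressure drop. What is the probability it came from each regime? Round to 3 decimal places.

Regime R1 0.215, Regime R6 0.070, Regime R2 0.072, Regime R4 0.286, Regime R3 0.358

Unnormalized posteriors (prior × likelihood):
  Regime R1: 0.18 × 0.12 = 0.0216
  Regime R6: 0.16 × 0.044 = 0.00704
  Regime R2: 0.09 × 0.08 = 0.0072
  Regime R4: 0.32 × 0.09 = 0.0288
  Regime R3: 0.25 × 0.144 = 0.036
Normalizing constant = 0.10064.
P(Regime R1 | drop) = 0.0216/0.10064 ≈ 0.215
P(Regime R6 | drop) = 0.00704/0.10064 ≈ 0.070
P(Regime R2 | drop) = 0.0072/0.10064 ≈ 0.072
P(Regime R4 | drop) = 0.0288/0.10064 ≈ 0.286
P(Regime R3 | drop) = 0.036/0.10064 ≈ 0.358
(Check: 0.215+0.070+0.072+0.286+0.358 = 1.001.)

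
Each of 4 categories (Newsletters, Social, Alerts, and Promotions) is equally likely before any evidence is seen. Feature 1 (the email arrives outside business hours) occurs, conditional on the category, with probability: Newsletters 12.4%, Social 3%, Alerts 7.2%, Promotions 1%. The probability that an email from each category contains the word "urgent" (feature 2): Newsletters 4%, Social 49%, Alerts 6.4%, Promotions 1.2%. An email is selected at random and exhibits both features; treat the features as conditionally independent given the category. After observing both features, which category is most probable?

Since the prior is uniform, the posterior is proportional to the likelihood:
  Newsletters: 0.124 × 0.04 = 0.00496
  Social: 0.03 × 0.49 = 0.0147
  Alerts: 0.072 × 0.064 = 0.004608
  Promotions: 0.01 × 0.012 = 0.00012
Total = 0.024388.
Largest term belongs to Social, so Social is most probable.

Social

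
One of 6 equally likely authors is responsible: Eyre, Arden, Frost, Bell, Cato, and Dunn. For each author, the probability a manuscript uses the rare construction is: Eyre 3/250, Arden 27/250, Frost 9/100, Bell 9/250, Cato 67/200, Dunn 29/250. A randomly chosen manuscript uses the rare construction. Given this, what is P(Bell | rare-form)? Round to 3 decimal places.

Since the prior is uniform, the posterior is proportional to the likelihood:
  Eyre: 0.012
  Arden: 0.108
  Frost: 0.09
  Bell: 0.036
  Cato: 0.335
  Dunn: 0.116
Total = 0.697.
P(Bell | evidence) = 0.036 / 0.697 ≈ 0.052.

0.052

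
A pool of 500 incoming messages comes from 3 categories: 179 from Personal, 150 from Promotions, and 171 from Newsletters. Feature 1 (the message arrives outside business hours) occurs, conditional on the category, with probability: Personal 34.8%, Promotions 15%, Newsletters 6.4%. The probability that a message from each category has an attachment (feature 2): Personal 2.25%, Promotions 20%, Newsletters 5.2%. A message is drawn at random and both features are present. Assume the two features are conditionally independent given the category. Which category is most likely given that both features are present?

By Bayes' rule, posterior ∝ prior × likelihood:
  Personal: 0.358 × 0.348 × 0.0225 = 0.00280314
  Promotions: 0.3 × 0.15 × 0.2 = 0.009
  Newsletters: 0.342 × 0.064 × 0.052 = 0.001138176
Normalizing constant = 0.012941316.
Largest term belongs to Promotions, so Promotions is most probable.

Promotions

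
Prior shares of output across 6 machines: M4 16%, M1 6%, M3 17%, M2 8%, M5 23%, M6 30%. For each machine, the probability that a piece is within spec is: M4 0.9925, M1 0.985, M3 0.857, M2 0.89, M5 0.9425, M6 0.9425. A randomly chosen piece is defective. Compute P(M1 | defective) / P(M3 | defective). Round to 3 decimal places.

0.037

Taking complements, P(defective | each) = M4 0.0075, M1 0.015, M3 0.143, M2 0.11, M5 0.0575, M6 0.0575.
By Bayes' rule, posterior ∝ prior × likelihood:
  M4: 0.16 × 0.0075 = 0.0012
  M1: 0.06 × 0.015 = 0.0009
  M3: 0.17 × 0.143 = 0.02431
  M2: 0.08 × 0.11 = 0.0088
  M5: 0.23 × 0.0575 = 0.013225
  M6: 0.3 × 0.0575 = 0.01725
Sum = 0.065685.
The ratio is 0.0009 / 0.02431 (the normalizer cancels) = 0.037.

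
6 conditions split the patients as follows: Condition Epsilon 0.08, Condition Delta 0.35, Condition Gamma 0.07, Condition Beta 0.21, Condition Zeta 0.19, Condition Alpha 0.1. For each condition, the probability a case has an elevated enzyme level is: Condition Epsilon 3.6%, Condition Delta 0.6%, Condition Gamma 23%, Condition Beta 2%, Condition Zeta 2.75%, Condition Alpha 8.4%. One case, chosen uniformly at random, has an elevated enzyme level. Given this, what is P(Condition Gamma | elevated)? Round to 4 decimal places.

0.4138

Compute prior × likelihood for every hypothesis:
  Condition Epsilon: 0.08 × 0.036 = 0.00288
  Condition Delta: 0.35 × 0.006 = 0.0021
  Condition Gamma: 0.07 × 0.23 = 0.0161
  Condition Beta: 0.21 × 0.02 = 0.0042
  Condition Zeta: 0.19 × 0.0275 = 0.005225
  Condition Alpha: 0.1 × 0.084 = 0.0084
Sum = 0.038905.
P(Condition Gamma | evidence) = 0.0161 / 0.038905 ≈ 0.4138.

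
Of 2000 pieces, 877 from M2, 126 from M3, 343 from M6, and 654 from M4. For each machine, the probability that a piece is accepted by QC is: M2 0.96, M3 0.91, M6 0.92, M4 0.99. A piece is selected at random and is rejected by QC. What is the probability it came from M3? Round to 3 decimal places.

Taking complements, P(rejected | each) = M2 0.04, M3 0.09, M6 0.08, M4 0.01.
Prior × likelihood for each hypothesis:
  M2: 0.4385 × 0.04 = 0.01754
  M3: 0.063 × 0.09 = 0.00567
  M6: 0.1715 × 0.08 = 0.01372
  M4: 0.327 × 0.01 = 0.00327
Sum = 0.0402.
P(M3 | evidence) = 0.00567 / 0.0402 ≈ 0.141.

0.141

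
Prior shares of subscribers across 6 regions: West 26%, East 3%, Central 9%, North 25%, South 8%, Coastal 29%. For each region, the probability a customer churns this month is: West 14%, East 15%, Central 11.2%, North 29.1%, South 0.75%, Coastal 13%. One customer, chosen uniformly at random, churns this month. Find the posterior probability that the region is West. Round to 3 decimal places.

Prior × likelihood for each hypothesis:
  West: 0.26 × 0.14 = 0.0364
  East: 0.03 × 0.15 = 0.0045
  Central: 0.09 × 0.112 = 0.01008
  North: 0.25 × 0.291 = 0.07275
  South: 0.08 × 0.0075 = 0.0006
  Coastal: 0.29 × 0.13 = 0.0377
Total = 0.16203.
P(West | evidence) = 0.0364 / 0.16203 ≈ 0.225.

0.225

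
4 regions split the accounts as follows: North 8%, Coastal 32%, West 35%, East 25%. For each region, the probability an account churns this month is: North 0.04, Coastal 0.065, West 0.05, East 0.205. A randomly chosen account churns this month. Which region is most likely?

East

By Bayes' rule, posterior ∝ prior × likelihood:
  North: 0.08 × 0.04 = 0.0032
  Coastal: 0.32 × 0.065 = 0.0208
  West: 0.35 × 0.05 = 0.0175
  East: 0.25 × 0.205 = 0.05125
Sum = 0.09275.
Largest term belongs to East, so East is most probable.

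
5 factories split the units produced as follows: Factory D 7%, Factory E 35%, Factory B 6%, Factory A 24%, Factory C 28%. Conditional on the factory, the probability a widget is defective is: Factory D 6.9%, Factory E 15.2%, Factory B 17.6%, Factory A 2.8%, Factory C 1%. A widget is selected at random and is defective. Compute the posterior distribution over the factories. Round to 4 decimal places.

Compute prior × likelihood for every hypothesis:
  Factory D: 0.07 × 0.069 = 0.00483
  Factory E: 0.35 × 0.152 = 0.0532
  Factory B: 0.06 × 0.176 = 0.01056
  Factory A: 0.24 × 0.028 = 0.00672
  Factory C: 0.28 × 0.01 = 0.0028
Sum = 0.07811.
P(Factory D | defective) = 0.00483/0.07811 ≈ 0.0618
P(Factory E | defective) = 0.0532/0.07811 ≈ 0.6811
P(Factory B | defective) = 0.01056/0.07811 ≈ 0.1352
P(Factory A | defective) = 0.00672/0.07811 ≈ 0.0860
P(Factory C | defective) = 0.0028/0.07811 ≈ 0.0358
(Check: 0.0618+0.6811+0.1352+0.0860+0.0358 = 0.9999.)

Factory D 0.0618, Factory E 0.6811, Factory B 0.1352, Factory A 0.0860, Factory C 0.0358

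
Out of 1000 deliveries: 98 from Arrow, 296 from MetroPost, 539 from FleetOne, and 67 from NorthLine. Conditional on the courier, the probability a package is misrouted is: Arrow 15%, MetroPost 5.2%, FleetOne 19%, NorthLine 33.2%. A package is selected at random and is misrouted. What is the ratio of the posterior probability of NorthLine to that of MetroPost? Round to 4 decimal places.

1.4452

Unnormalized posteriors (prior × likelihood):
  Arrow: 0.098 × 0.15 = 0.0147
  MetroPost: 0.296 × 0.052 = 0.015392
  FleetOne: 0.539 × 0.19 = 0.10241
  NorthLine: 0.067 × 0.332 = 0.022244
Normalizing constant = 0.154746.
The ratio is 0.022244 / 0.015392 (the normalizer cancels) = 1.4452.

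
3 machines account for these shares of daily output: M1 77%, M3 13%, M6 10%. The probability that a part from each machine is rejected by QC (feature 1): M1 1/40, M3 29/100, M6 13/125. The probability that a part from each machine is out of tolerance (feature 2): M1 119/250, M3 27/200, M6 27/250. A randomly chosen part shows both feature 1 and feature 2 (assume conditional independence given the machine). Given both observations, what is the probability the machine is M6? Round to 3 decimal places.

Unnormalized posteriors (prior × likelihood):
  M1: 0.77 × 0.025 × 0.476 = 0.009163
  M3: 0.13 × 0.29 × 0.135 = 0.0050895
  M6: 0.1 × 0.104 × 0.108 = 0.0011232
Total = 0.0153757.
P(M6 | evidence) = 0.0011232 / 0.0153757 ≈ 0.073.

0.073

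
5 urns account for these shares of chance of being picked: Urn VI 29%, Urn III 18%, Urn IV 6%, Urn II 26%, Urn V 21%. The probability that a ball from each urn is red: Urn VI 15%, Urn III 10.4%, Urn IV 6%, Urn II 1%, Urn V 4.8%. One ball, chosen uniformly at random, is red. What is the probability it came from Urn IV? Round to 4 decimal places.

0.0459

Compute prior × likelihood for every hypothesis:
  Urn VI: 0.29 × 0.15 = 0.0435
  Urn III: 0.18 × 0.104 = 0.01872
  Urn IV: 0.06 × 0.06 = 0.0036
  Urn II: 0.26 × 0.01 = 0.0026
  Urn V: 0.21 × 0.048 = 0.01008
Sum = 0.0785.
P(Urn IV | evidence) = 0.0036 / 0.0785 ≈ 0.0459.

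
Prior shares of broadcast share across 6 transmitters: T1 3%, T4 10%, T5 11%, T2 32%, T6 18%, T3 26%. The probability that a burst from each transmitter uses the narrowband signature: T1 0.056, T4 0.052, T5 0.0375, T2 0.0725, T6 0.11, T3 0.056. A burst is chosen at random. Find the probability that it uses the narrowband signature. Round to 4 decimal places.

Compute prior × likelihood for every hypothesis:
  T1: 0.03 × 0.056 = 0.00168
  T4: 0.1 × 0.052 = 0.0052
  T5: 0.11 × 0.0375 = 0.004125
  T2: 0.32 × 0.0725 = 0.0232
  T6: 0.18 × 0.11 = 0.0198
  T3: 0.26 × 0.056 = 0.01456
P(narrowband) = 0.00168 + 0.0052 + 0.004125 + 0.0232 + 0.0198 + 0.01456 = 0.068565 → 0.0686.

0.0686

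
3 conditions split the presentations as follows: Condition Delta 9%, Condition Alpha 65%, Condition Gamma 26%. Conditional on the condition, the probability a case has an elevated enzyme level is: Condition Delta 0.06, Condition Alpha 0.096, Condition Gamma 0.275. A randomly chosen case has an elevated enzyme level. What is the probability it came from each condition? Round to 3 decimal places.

By Bayes' rule, posterior ∝ prior × likelihood:
  Condition Delta: 0.09 × 0.06 = 0.0054
  Condition Alpha: 0.65 × 0.096 = 0.0624
  Condition Gamma: 0.26 × 0.275 = 0.0715
Total = 0.1393.
P(Condition Delta | elevated) = 0.0054/0.1393 ≈ 0.039
P(Condition Alpha | elevated) = 0.0624/0.1393 ≈ 0.448
P(Condition Gamma | elevated) = 0.0715/0.1393 ≈ 0.513

Condition Delta 0.039, Condition Alpha 0.448, Condition Gamma 0.513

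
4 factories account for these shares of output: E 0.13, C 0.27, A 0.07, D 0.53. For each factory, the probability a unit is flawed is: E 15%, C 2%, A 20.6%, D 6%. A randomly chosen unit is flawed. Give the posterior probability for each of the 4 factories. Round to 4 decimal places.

Unnormalized posteriors (prior × likelihood):
  E: 0.13 × 0.15 = 0.0195
  C: 0.27 × 0.02 = 0.0054
  A: 0.07 × 0.206 = 0.01442
  D: 0.53 × 0.06 = 0.0318
Total = 0.07112.
P(E | flawed) = 0.0195/0.07112 ≈ 0.2742
P(C | flawed) = 0.0054/0.07112 ≈ 0.0759
P(A | flawed) = 0.01442/0.07112 ≈ 0.2028
P(D | flawed) = 0.0318/0.07112 ≈ 0.4471

E 0.2742, C 0.0759, A 0.2028, D 0.4471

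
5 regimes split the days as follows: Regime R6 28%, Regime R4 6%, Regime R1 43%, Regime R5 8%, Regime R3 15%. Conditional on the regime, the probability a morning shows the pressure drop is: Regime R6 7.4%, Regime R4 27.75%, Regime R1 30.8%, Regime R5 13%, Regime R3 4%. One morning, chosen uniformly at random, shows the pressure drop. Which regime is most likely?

By Bayes' rule, posterior ∝ prior × likelihood:
  Regime R6: 0.28 × 0.074 = 0.02072
  Regime R4: 0.06 × 0.2775 = 0.01665
  Regime R1: 0.43 × 0.308 = 0.13244
  Regime R5: 0.08 × 0.13 = 0.0104
  Regime R3: 0.15 × 0.04 = 0.006
Total = 0.18621.
Largest term belongs to Regime R1, so Regime R1 is most probable.

Regime R1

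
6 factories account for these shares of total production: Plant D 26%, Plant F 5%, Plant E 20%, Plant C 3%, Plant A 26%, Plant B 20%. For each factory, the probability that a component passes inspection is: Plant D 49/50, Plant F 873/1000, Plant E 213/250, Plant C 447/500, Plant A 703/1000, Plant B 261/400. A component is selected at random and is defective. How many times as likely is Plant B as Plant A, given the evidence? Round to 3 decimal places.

Taking complements, P(defective | each) = Plant D 0.02, Plant F 0.127, Plant E 0.148, Plant C 0.106, Plant A 0.297, Plant B 0.3475.
Prior × likelihood for each hypothesis:
  Plant D: 0.26 × 0.02 = 0.0052
  Plant F: 0.05 × 0.127 = 0.00635
  Plant E: 0.2 × 0.148 = 0.0296
  Plant C: 0.03 × 0.106 = 0.00318
  Plant A: 0.26 × 0.297 = 0.07722
  Plant B: 0.2 × 0.3475 = 0.0695
Sum = 0.19105.
The ratio is 0.0695 / 0.07722 (the normalizer cancels) = 0.900.

0.900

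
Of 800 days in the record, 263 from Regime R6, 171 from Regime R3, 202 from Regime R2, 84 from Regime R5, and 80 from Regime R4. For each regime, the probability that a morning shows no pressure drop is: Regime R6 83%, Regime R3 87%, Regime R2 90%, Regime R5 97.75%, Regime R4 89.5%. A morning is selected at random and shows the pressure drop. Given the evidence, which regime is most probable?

Regime R6

Taking complements, P(drop | each) = Regime R6 0.17, Regime R3 0.13, Regime R2 0.1, Regime R5 0.0225, Regime R4 0.105.
By Bayes' rule, posterior ∝ prior × likelihood:
  Regime R6: 0.32875 × 0.17 = 0.0558875
  Regime R3: 0.21375 × 0.13 = 0.0277875
  Regime R2: 0.2525 × 0.1 = 0.02525
  Regime R5: 0.105 × 0.0225 = 0.0023625
  Regime R4: 0.1 × 0.105 = 0.0105
Total = 0.1217875.
Largest term belongs to Regime R6, so Regime R6 is most probable.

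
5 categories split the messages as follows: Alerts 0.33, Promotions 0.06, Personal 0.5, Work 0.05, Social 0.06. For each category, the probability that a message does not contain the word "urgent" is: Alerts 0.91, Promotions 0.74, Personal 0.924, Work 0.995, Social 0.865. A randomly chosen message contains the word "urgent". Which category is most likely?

Taking complements, P(urgent-flag | each) = Alerts 0.09, Promotions 0.26, Personal 0.076, Work 0.005, Social 0.135.
By Bayes' rule, posterior ∝ prior × likelihood:
  Alerts: 0.33 × 0.09 = 0.0297
  Promotions: 0.06 × 0.26 = 0.0156
  Personal: 0.5 × 0.076 = 0.038
  Work: 0.05 × 0.005 = 0.00025
  Social: 0.06 × 0.135 = 0.0081
Normalizing constant = 0.09165.
Largest term belongs to Personal, so Personal is most probable.

Personal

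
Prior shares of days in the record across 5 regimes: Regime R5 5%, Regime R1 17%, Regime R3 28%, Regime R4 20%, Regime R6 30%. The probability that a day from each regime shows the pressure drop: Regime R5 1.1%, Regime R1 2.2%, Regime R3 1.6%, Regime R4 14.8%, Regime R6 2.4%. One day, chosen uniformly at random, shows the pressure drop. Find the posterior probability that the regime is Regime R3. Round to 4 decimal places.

Unnormalized posteriors (prior × likelihood):
  Regime R5: 0.05 × 0.011 = 0.00055
  Regime R1: 0.17 × 0.022 = 0.00374
  Regime R3: 0.28 × 0.016 = 0.00448
  Regime R4: 0.2 × 0.148 = 0.0296
  Regime R6: 0.3 × 0.024 = 0.0072
Normalizing constant = 0.04557.
P(Regime R3 | evidence) = 0.00448 / 0.04557 ≈ 0.0983.

0.0983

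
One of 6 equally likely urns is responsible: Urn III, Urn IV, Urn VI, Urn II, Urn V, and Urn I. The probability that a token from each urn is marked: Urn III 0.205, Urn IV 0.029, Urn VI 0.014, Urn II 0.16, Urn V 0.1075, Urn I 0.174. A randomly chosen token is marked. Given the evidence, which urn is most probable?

With a uniform prior (1/6 each), posterior ∝ likelihood:
  Urn III: 0.205
  Urn IV: 0.029
  Urn VI: 0.014
  Urn II: 0.16
  Urn V: 0.1075
  Urn I: 0.174
Sum = 0.6895.
Largest term belongs to Urn III, so Urn III is most probable.

Urn III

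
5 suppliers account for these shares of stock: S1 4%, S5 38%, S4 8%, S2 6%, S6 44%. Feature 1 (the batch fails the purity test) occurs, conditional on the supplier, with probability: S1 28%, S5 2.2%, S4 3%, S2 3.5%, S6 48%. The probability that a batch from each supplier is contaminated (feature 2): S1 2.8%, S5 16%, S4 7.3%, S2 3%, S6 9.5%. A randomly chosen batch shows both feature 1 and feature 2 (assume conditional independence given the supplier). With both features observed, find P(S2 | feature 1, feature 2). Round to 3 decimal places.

Compute prior × likelihood for every hypothesis:
  S1: 0.04 × 0.28 × 0.028 = 0.0003136
  S5: 0.38 × 0.022 × 0.16 = 0.0013376
  S4: 0.08 × 0.03 × 0.073 = 0.0001752
  S2: 0.06 × 0.035 × 0.03 = 0.000063
  S6: 0.44 × 0.48 × 0.095 = 0.020064
Normalizing constant = 0.0219534.
P(S2 | evidence) = 0.000063 / 0.0219534 ≈ 0.003.

0.003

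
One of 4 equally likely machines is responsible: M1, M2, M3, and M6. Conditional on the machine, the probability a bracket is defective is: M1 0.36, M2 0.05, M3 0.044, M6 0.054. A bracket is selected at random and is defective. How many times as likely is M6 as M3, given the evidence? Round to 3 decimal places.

Since the prior is uniform, the posterior is proportional to the likelihood:
  M1: 0.36
  M2: 0.05
  M3: 0.044
  M6: 0.054
Normalizing constant = 0.508.
The ratio is 0.054 / 0.044 (the normalizer cancels) = 1.227.

1.227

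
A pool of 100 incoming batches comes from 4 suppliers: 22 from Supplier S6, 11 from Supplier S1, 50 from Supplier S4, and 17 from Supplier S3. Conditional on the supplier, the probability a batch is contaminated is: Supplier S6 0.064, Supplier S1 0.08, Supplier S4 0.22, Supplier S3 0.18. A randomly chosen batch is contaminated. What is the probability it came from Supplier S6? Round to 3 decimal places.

Compute prior × likelihood for every hypothesis:
  Supplier S6: 0.22 × 0.064 = 0.01408
  Supplier S1: 0.11 × 0.08 = 0.0088
  Supplier S4: 0.5 × 0.22 = 0.11
  Supplier S3: 0.17 × 0.18 = 0.0306
Total = 0.16348.
P(Supplier S6 | evidence) = 0.01408 / 0.16348 ≈ 0.086.

0.086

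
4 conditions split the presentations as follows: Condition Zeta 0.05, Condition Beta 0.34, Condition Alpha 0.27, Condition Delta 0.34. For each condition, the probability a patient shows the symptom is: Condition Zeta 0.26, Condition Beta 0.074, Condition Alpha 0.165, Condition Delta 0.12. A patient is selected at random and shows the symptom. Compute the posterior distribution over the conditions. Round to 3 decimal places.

By Bayes' rule, posterior ∝ prior × likelihood:
  Condition Zeta: 0.05 × 0.26 = 0.013
  Condition Beta: 0.34 × 0.074 = 0.02516
  Condition Alpha: 0.27 × 0.165 = 0.04455
  Condition Delta: 0.34 × 0.12 = 0.0408
Sum = 0.12351.
P(Condition Zeta | symptomatic) = 0.013/0.12351 ≈ 0.105
P(Condition Beta | symptomatic) = 0.02516/0.12351 ≈ 0.204
P(Condition Alpha | symptomatic) = 0.04455/0.12351 ≈ 0.361
P(Condition Delta | symptomatic) = 0.0408/0.12351 ≈ 0.330
(Check: 0.105+0.204+0.361+0.330 = 1.000.)

Condition Zeta 0.105, Condition Beta 0.204, Condition Alpha 0.361, Condition Delta 0.330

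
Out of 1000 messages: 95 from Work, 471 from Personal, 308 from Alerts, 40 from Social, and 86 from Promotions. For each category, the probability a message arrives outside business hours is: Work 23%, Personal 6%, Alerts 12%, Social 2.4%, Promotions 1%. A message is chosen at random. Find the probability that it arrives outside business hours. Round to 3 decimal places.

0.089

Prior × likelihood for each hypothesis:
  Work: 0.095 × 0.23 = 0.02185
  Personal: 0.471 × 0.06 = 0.02826
  Alerts: 0.308 × 0.12 = 0.03696
  Social: 0.04 × 0.024 = 0.00096
  Promotions: 0.086 × 0.01 = 0.00086
P(off-hours) = 0.02185 + 0.02826 + 0.03696 + 0.00096 + 0.00086 = 0.08889 → 0.089.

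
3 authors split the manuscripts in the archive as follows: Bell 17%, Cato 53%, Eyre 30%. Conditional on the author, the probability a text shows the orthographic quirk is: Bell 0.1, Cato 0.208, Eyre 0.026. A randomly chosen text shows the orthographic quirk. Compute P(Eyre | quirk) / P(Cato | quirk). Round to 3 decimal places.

Compute prior × likelihood for every hypothesis:
  Bell: 0.17 × 0.1 = 0.017
  Cato: 0.53 × 0.208 = 0.11024
  Eyre: 0.3 × 0.026 = 0.0078
Total = 0.13504.
The ratio is 0.0078 / 0.11024 (the normalizer cancels) = 0.071.

0.071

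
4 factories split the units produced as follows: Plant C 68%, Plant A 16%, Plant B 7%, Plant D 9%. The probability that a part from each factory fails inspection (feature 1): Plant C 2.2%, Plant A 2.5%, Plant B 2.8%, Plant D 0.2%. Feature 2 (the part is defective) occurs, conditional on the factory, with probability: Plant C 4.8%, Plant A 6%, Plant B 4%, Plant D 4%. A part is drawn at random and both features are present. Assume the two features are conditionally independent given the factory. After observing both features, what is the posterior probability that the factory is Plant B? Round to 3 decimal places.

By Bayes' rule, posterior ∝ prior × likelihood:
  Plant C: 0.68 × 0.022 × 0.048 = 0.00071808
  Plant A: 0.16 × 0.025 × 0.06 = 0.00024
  Plant B: 0.07 × 0.028 × 0.04 = 0.0000784
  Plant D: 0.09 × 0.002 × 0.04 = 0.0000072
Normalizing constant = 0.00104368.
P(Plant B | evidence) = 0.0000784 / 0.00104368 ≈ 0.075.

0.075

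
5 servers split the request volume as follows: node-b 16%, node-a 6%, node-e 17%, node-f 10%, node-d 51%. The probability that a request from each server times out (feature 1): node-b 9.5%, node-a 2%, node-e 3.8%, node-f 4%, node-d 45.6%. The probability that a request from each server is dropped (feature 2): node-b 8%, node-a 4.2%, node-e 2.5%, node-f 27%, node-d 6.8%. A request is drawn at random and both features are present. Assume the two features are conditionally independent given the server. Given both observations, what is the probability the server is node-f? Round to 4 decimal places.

By Bayes' rule, posterior ∝ prior × likelihood:
  node-b: 0.16 × 0.095 × 0.08 = 0.001216
  node-a: 0.06 × 0.02 × 0.042 = 0.0000504
  node-e: 0.17 × 0.038 × 0.025 = 0.0001615
  node-f: 0.1 × 0.04 × 0.27 = 0.00108
  node-d: 0.51 × 0.456 × 0.068 = 0.01581408
Normalizing constant = 0.01832198.
P(node-f | evidence) = 0.00108 / 0.01832198 ≈ 0.0589.

0.0589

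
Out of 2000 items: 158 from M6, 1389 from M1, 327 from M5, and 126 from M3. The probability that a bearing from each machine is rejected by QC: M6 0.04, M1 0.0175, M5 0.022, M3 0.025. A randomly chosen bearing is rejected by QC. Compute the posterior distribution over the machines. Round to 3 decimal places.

M6 0.154, M1 0.593, M5 0.176, M3 0.077

By Bayes' rule, posterior ∝ prior × likelihood:
  M6: 0.079 × 0.04 = 0.00316
  M1: 0.6945 × 0.0175 = 0.01215375
  M5: 0.1635 × 0.022 = 0.003597
  M3: 0.063 × 0.025 = 0.001575
Sum = 0.02048575.
P(M6 | rejected) = 0.00316/0.02048575 ≈ 0.154
P(M1 | rejected) = 0.01215375/0.02048575 ≈ 0.593
P(M5 | rejected) = 0.003597/0.02048575 ≈ 0.176
P(M3 | rejected) = 0.001575/0.02048575 ≈ 0.077
(Check: 0.154+0.593+0.176+0.077 = 1.000.)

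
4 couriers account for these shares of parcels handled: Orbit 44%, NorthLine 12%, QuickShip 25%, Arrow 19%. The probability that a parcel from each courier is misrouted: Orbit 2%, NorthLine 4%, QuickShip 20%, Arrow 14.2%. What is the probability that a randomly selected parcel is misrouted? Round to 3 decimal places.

0.091

Prior × likelihood for each hypothesis:
  Orbit: 0.44 × 0.02 = 0.0088
  NorthLine: 0.12 × 0.04 = 0.0048
  QuickShip: 0.25 × 0.2 = 0.05
  Arrow: 0.19 × 0.142 = 0.02698
P(misrouted) = 0.0088 + 0.0048 + 0.05 + 0.02698 = 0.09058 → 0.091.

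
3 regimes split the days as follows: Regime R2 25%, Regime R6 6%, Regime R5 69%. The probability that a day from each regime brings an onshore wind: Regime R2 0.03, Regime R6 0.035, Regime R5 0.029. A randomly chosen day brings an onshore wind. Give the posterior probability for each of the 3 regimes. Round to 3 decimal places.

Regime R2 0.253, Regime R6 0.071, Regime R5 0.676

Prior × likelihood for each hypothesis:
  Regime R2: 0.25 × 0.03 = 0.0075
  Regime R6: 0.06 × 0.035 = 0.0021
  Regime R5: 0.69 × 0.029 = 0.02001
Total = 0.02961.
P(Regime R2 | onshore) = 0.0075/0.02961 ≈ 0.253
P(Regime R6 | onshore) = 0.0021/0.02961 ≈ 0.071
P(Regime R5 | onshore) = 0.02001/0.02961 ≈ 0.676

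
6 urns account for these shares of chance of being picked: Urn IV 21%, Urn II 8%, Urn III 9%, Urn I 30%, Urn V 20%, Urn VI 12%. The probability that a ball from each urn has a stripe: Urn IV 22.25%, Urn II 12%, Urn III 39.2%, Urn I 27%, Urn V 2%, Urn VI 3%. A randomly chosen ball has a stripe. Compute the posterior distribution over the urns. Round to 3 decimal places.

Urn IV 0.259, Urn II 0.053, Urn III 0.196, Urn I 0.449, Urn V 0.022, Urn VI 0.020

Unnormalized posteriors (prior × likelihood):
  Urn IV: 0.21 × 0.2225 = 0.046725
  Urn II: 0.08 × 0.12 = 0.0096
  Urn III: 0.09 × 0.392 = 0.03528
  Urn I: 0.3 × 0.27 = 0.081
  Urn V: 0.2 × 0.02 = 0.004
  Urn VI: 0.12 × 0.03 = 0.0036
Total = 0.180205.
P(Urn IV | striped) = 0.046725/0.180205 ≈ 0.259
P(Urn II | striped) = 0.0096/0.180205 ≈ 0.053
P(Urn III | striped) = 0.03528/0.180205 ≈ 0.196
P(Urn I | striped) = 0.081/0.180205 ≈ 0.449
P(Urn V | striped) = 0.004/0.180205 ≈ 0.022
P(Urn VI | striped) = 0.0036/0.180205 ≈ 0.020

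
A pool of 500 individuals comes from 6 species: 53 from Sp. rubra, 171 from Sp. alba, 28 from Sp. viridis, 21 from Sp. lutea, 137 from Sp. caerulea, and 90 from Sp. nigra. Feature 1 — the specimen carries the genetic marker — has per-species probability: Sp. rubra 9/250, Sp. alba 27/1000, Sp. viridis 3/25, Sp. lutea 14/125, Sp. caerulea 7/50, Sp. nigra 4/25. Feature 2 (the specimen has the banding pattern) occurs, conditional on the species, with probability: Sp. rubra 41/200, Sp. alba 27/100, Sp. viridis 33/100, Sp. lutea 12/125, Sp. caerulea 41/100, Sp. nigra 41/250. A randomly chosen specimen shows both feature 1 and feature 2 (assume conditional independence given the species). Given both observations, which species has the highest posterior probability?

Sp. caerulea

By Bayes' rule, posterior ∝ prior × likelihood:
  Sp. rubra: 0.106 × 0.036 × 0.205 = 0.00078228
  Sp. alba: 0.342 × 0.027 × 0.27 = 0.00249318
  Sp. viridis: 0.056 × 0.12 × 0.33 = 0.0022176
  Sp. lutea: 0.042 × 0.112 × 0.096 = 0.000451584
  Sp. caerulea: 0.274 × 0.14 × 0.41 = 0.0157276
  Sp. nigra: 0.18 × 0.16 × 0.164 = 0.0047232
Sum = 0.026395444.
Largest term belongs to Sp. caerulea, so Sp. caerulea is most probable.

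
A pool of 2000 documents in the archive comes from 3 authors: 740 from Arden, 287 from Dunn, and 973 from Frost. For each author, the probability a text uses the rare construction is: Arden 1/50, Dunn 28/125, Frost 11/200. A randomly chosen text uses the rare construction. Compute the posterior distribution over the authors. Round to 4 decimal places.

By Bayes' rule, posterior ∝ prior × likelihood:
  Arden: 0.37 × 0.02 = 0.0074
  Dunn: 0.1435 × 0.224 = 0.032144
  Frost: 0.4865 × 0.055 = 0.0267575
Sum = 0.0663015.
P(Arden | rare-form) = 0.0074/0.0663015 ≈ 0.1116
P(Dunn | rare-form) = 0.032144/0.0663015 ≈ 0.4848
P(Frost | rare-form) = 0.0267575/0.0663015 ≈ 0.4036

Arden 0.1116, Dunn 0.4848, Frost 0.4036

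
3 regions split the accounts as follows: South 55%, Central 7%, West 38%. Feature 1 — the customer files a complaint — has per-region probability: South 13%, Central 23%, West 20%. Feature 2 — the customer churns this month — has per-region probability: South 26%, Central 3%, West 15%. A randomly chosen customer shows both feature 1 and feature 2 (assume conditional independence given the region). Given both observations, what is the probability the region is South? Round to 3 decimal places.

Prior × likelihood for each hypothesis:
  South: 0.55 × 0.13 × 0.26 = 0.01859
  Central: 0.07 × 0.23 × 0.03 = 0.000483
  West: 0.38 × 0.2 × 0.15 = 0.0114
Total = 0.030473.
P(South | evidence) = 0.01859 / 0.030473 ≈ 0.610.

0.610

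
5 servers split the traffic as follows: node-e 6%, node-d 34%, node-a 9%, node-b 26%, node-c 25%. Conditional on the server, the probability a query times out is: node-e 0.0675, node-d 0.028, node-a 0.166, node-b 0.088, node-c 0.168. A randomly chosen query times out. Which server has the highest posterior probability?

Compute prior × likelihood for every hypothesis:
  node-e: 0.06 × 0.0675 = 0.00405
  node-d: 0.34 × 0.028 = 0.00952
  node-a: 0.09 × 0.166 = 0.01494
  node-b: 0.26 × 0.088 = 0.02288
  node-c: 0.25 × 0.168 = 0.042
Normalizing constant = 0.09339.
Largest term belongs to node-c, so node-c is most probable.

node-c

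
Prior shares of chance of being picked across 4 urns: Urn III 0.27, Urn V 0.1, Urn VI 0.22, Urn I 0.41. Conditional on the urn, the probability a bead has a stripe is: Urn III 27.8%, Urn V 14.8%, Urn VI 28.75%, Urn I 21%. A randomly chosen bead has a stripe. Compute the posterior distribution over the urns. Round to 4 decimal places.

Unnormalized posteriors (prior × likelihood):
  Urn III: 0.27 × 0.278 = 0.07506
  Urn V: 0.1 × 0.148 = 0.0148
  Urn VI: 0.22 × 0.2875 = 0.06325
  Urn I: 0.41 × 0.21 = 0.0861
Total = 0.23921.
P(Urn III | striped) = 0.07506/0.23921 ≈ 0.3138
P(Urn V | striped) = 0.0148/0.23921 ≈ 0.0619
P(Urn VI | striped) = 0.06325/0.23921 ≈ 0.2644
P(Urn I | striped) = 0.0861/0.23921 ≈ 0.3599

Urn III 0.3138, Urn V 0.0619, Urn VI 0.2644, Urn I 0.3599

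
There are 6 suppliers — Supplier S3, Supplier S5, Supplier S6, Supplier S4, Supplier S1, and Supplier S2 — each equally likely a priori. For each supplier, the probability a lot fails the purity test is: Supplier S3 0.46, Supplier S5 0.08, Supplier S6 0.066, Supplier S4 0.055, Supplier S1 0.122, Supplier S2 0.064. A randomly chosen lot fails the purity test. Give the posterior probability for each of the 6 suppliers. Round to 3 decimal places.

Supplier S3 0.543, Supplier S5 0.094, Supplier S6 0.078, Supplier S4 0.065, Supplier S1 0.144, Supplier S2 0.076

With a uniform prior (1/6 each), posterior ∝ likelihood:
  Supplier S3: 0.46
  Supplier S5: 0.08
  Supplier S6: 0.066
  Supplier S4: 0.055
  Supplier S1: 0.122
  Supplier S2: 0.064
Normalizing constant = 0.847.
P(Supplier S3 | off-spec) = 0.46/0.847 ≈ 0.543
P(Supplier S5 | off-spec) = 0.08/0.847 ≈ 0.094
P(Supplier S6 | off-spec) = 0.066/0.847 ≈ 0.078
P(Supplier S4 | off-spec) = 0.055/0.847 ≈ 0.065
P(Supplier S1 | off-spec) = 0.122/0.847 ≈ 0.144
P(Supplier S2 | off-spec) = 0.064/0.847 ≈ 0.076
(Check: 0.543+0.094+0.078+0.065+0.144+0.076 = 1.000.)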